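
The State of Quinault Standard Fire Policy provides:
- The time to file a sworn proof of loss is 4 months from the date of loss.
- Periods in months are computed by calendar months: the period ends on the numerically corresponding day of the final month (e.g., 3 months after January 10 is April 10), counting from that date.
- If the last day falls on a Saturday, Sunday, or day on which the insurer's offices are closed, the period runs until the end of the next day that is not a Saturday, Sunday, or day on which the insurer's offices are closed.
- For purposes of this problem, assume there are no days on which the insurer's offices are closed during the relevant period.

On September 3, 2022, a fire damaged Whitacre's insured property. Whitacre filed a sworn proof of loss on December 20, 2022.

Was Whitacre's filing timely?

Yes

4 months after September 3, 2022 is January 3, 2023.
January 3, 2023 is a Tuesday and not a day on which the insurer's offices are closed, so no extension applies.
The deadline is January 3, 2023; the filing on December 20, 2022 is on or before that date.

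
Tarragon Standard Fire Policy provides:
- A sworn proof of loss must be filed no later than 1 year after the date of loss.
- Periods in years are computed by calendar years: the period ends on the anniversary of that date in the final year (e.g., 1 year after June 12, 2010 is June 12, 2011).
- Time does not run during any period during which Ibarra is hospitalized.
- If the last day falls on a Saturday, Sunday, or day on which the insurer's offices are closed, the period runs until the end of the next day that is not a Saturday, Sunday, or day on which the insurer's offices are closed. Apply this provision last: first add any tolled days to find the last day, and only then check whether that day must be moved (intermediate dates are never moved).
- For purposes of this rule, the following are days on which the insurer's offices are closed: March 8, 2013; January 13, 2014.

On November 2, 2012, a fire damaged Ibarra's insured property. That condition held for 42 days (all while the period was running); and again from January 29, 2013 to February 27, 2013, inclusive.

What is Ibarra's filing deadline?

January 14, 2014

1 year after November 2, 2012 is November 2, 2013.
Tolling adds 42 days: November 2, 2013 + 42 days = December 14, 2013.
From January 29, 2013 through February 27, 2013 inclusive is 30 days; tolling adds 30 days: December 14, 2013 + 30 days = January 13, 2014.
January 13, 2014 is a listed holiday. The next qualifying day is January 14, 2014.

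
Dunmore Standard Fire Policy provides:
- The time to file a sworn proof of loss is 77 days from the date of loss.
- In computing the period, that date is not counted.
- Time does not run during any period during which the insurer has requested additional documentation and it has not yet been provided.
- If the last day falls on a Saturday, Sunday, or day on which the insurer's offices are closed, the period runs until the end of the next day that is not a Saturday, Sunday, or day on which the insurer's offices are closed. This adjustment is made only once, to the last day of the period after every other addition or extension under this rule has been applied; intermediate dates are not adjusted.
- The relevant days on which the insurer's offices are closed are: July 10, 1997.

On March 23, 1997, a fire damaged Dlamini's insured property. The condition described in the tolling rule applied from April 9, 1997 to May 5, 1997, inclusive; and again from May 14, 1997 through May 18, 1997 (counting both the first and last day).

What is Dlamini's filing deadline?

July 11, 1997

77 days after March 23, 1997 is June 8, 1997.
From April 9, 1997 through May 5, 1997 inclusive is 27 days; tolling adds 27 days: June 8, 1997 + 27 days = July 5, 1997.
From May 14, 1997 through May 18, 1997 inclusive is 5 days; tolling adds 5 days: July 5, 1997 + 5 days = July 10, 1997.
July 10, 1997 is a listed holiday. The next qualifying day is July 11, 1997.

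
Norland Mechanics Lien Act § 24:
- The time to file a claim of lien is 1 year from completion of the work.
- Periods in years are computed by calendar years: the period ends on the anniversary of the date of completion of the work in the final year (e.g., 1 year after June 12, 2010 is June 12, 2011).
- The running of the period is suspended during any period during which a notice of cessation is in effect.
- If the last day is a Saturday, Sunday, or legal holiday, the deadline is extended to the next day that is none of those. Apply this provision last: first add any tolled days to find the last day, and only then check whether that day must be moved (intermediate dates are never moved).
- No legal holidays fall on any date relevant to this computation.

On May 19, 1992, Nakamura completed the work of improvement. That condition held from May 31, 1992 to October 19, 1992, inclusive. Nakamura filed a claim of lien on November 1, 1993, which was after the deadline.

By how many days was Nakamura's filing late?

24 days

1 year after May 19, 1992 is May 19, 1993.
From May 31, 1992 through October 19, 1992 inclusive is 142 days; tolling adds 142 days: May 19, 1993 + 142 days = October 8, 1993.
October 8, 1993 is a Friday and not a legal holiday, so no extension applies.
The deadline is October 8, 1993; from October 8, 1993 to November 1, 1993 is 24 days.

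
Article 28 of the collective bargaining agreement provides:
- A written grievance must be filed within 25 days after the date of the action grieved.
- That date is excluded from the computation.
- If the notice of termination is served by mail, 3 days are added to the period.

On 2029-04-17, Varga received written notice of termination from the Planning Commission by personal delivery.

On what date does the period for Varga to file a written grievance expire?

25 days after 2029-04-17 is May 12, 2029.
Service was not by mail, so no mail extension applies.

May 12, 2029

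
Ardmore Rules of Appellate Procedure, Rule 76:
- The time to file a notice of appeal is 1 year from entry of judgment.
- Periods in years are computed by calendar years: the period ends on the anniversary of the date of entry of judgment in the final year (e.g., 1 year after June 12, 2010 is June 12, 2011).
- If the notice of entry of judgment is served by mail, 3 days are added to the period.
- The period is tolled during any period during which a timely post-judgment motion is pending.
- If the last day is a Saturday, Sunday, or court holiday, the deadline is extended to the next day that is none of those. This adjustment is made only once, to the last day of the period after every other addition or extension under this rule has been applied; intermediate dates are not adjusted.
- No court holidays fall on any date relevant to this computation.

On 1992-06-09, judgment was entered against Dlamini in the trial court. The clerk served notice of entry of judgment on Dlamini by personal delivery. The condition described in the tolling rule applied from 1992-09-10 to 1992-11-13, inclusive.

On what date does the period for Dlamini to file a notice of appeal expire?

August 13, 1993

1 year after 1992-06-09 is June 9, 1993.
Service was not by mail, so no mail extension applies.
From September 10, 1992 through November 13, 1992 inclusive is 65 days; tolling adds 65 days: June 9, 1993 + 65 days = August 13, 1993.
August 13, 1993 is a Friday and not a court holiday, so no extension applies.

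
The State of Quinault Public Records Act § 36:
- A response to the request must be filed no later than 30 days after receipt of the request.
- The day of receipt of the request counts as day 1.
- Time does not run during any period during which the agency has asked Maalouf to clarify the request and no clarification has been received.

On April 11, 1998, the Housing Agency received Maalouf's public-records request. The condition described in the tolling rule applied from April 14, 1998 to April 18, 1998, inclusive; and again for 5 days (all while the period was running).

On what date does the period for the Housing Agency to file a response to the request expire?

Counting April 11, 1998 as day 1, day 30 is May 10, 1998.
From April 14, 1998 through April 18, 1998 inclusive is 5 days; tolling adds 5 days: May 10, 1998 + 5 days = May 15, 1998.
Tolling adds 5 days: May 15, 1998 + 5 days = May 20, 1998.

May 20, 1998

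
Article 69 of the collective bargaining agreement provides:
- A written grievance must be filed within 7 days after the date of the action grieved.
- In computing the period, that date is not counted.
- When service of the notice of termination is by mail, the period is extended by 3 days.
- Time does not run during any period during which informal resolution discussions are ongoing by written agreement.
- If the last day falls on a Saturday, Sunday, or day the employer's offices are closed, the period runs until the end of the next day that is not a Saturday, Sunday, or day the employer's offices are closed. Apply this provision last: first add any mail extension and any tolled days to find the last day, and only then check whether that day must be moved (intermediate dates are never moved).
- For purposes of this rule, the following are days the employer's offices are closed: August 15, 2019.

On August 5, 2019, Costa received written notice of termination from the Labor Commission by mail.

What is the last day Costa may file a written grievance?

7 days after August 5, 2019 is August 12, 2019.
Service was by mail, adding 3 days: August 12, 2019 + 3 days = August 15, 2019.
August 15, 2019 is a listed holiday. The next qualifying day is August 16, 2019.

August 16, 2019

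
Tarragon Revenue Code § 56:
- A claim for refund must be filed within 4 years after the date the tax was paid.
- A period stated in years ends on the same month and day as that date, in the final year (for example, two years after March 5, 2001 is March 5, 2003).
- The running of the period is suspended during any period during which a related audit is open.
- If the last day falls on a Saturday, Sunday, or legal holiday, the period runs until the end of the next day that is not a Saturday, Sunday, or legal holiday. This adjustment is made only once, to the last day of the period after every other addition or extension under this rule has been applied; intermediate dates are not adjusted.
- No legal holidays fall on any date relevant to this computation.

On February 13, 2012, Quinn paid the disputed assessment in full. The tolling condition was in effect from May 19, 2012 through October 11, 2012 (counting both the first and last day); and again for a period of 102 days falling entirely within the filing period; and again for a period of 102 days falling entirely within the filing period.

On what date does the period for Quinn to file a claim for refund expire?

4 years after February 13, 2012 is February 13, 2016.
From May 19, 2012 through October 11, 2012 inclusive is 146 days; tolling adds 146 days: February 13, 2016 + 146 days = July 8, 2016.
Tolling adds 102 days: July 8, 2016 + 102 days = October 18, 2016.
Tolling adds 102 days: October 18, 2016 + 102 days = January 28, 2017.
January 28, 2017 is Saturday; January 29, 2017 is Sunday. The next qualifying day is January 30, 2017.

January 30, 2017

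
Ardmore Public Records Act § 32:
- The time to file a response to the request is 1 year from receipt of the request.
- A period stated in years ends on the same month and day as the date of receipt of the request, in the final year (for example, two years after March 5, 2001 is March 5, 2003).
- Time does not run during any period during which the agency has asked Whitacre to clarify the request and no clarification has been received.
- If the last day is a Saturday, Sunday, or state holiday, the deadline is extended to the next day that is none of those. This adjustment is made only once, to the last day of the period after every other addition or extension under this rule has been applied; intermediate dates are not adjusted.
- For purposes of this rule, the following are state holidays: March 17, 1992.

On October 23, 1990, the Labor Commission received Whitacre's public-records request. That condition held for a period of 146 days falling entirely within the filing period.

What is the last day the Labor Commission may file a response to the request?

March 18, 1992

1 year after October 23, 1990 is October 23, 1991.
Tolling adds 146 days: October 23, 1991 + 146 days = March 17, 1992.
March 17, 1992 is a listed holiday. The next qualifying day is March 18, 1992.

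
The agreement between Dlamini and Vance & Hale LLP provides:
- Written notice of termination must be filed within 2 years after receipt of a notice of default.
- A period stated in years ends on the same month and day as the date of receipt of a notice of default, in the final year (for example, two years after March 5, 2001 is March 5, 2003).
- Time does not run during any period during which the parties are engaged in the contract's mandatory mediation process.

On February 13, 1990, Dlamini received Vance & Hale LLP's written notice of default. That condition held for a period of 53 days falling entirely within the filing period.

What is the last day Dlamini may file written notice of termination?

2 years after February 13, 1990 is February 13, 1992.
Tolling adds 53 days: February 13, 1992 + 53 days = April 6, 1992.

April 6, 1992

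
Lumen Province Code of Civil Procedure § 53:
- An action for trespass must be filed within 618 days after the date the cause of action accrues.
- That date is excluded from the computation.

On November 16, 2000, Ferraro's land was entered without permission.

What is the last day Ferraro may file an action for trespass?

July 27, 2002

618 days after November 16, 2000 is July 27, 2002.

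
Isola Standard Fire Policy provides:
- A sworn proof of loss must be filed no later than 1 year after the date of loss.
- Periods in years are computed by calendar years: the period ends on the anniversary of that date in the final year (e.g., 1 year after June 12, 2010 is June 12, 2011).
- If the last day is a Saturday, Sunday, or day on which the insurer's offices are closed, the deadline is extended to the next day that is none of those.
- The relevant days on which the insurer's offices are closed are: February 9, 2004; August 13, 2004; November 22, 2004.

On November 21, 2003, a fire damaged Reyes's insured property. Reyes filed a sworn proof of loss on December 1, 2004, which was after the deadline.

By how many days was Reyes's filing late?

1 year after November 21, 2003 is November 21, 2004.
November 21, 2004 is Sunday; November 22, 2004 is a listed holiday. The next qualifying day is November 23, 2004.
The deadline is November 23, 2004; from November 23, 2004 to December 1, 2004 is 8 days.

8 days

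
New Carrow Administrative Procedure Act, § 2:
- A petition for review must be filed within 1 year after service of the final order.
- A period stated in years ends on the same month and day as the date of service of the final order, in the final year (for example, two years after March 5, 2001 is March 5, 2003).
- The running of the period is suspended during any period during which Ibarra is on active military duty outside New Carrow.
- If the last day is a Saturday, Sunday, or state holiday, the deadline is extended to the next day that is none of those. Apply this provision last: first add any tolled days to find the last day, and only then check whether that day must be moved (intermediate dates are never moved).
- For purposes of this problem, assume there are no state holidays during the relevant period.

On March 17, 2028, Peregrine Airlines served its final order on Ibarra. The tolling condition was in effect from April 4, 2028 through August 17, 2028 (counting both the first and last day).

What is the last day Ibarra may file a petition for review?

July 31, 2029

1 year after March 17, 2028 is March 17, 2029.
From April 4, 2028 through August 17, 2028 inclusive is 136 days; tolling adds 136 days: March 17, 2029 + 136 days = July 31, 2029.
July 31, 2029 is a Tuesday and not a state holiday, so no extension applies.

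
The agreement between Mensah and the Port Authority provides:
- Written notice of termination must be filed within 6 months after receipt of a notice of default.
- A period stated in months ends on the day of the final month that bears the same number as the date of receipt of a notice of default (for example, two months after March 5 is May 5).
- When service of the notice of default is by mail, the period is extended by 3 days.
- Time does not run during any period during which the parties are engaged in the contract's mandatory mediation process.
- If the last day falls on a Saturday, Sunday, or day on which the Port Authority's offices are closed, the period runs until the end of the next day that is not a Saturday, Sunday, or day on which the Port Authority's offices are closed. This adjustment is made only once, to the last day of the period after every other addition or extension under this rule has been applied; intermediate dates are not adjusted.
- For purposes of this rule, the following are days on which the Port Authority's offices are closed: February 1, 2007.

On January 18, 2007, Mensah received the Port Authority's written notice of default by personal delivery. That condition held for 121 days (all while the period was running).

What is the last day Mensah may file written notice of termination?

6 months after January 18, 2007 is July 18, 2007.
Service was not by mail, so no mail extension applies.
Tolling adds 121 days: July 18, 2007 + 121 days = November 16, 2007.
November 16, 2007 is a Friday and not a day on which the Port Authority's offices are closed, so no extension applies.

November 16, 2007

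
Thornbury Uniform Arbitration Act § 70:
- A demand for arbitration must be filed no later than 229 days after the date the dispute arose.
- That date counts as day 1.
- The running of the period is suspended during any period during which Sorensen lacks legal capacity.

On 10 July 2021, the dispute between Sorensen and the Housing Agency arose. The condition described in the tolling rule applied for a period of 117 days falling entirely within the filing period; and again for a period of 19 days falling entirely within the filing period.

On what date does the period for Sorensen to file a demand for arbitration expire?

Counting 10 July 2021 as day 1, day 229 is February 23, 2022.
Tolling adds 117 days: February 23, 2022 + 117 days = June 20, 2022.
Tolling adds 19 days: June 20, 2022 + 19 days = July 9, 2022.

July 9, 2022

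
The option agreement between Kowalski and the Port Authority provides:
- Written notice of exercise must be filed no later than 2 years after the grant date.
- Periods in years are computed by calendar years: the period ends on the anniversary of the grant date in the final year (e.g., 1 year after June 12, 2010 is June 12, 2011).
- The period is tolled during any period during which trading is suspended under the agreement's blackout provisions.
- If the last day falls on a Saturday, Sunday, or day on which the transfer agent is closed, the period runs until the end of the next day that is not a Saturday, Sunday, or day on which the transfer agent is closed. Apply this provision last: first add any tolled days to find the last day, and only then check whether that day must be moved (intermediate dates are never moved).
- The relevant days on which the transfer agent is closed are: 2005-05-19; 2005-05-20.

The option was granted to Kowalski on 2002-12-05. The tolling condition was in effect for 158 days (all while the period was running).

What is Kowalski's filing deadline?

May 12, 2005

2 years after 2002-12-05 is December 5, 2004.
Tolling adds 158 days: December 5, 2004 + 158 days = May 12, 2005.
May 12, 2005 is a Thursday and not a day on which the transfer agent is closed, so no extension applies.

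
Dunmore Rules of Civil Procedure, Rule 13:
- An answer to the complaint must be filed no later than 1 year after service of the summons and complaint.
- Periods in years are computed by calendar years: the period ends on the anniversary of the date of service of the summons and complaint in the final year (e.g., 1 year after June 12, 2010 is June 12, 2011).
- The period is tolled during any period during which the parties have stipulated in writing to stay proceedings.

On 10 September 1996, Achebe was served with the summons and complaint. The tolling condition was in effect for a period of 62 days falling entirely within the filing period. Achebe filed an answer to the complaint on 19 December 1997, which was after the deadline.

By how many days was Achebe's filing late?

38 days

1 year after 10 September 1996 is September 10, 1997.
Tolling adds 62 days: September 10, 1997 + 62 days = November 11, 1997.
The deadline is November 11, 1997; from November 11, 1997 to December 19, 1997 is 38 days.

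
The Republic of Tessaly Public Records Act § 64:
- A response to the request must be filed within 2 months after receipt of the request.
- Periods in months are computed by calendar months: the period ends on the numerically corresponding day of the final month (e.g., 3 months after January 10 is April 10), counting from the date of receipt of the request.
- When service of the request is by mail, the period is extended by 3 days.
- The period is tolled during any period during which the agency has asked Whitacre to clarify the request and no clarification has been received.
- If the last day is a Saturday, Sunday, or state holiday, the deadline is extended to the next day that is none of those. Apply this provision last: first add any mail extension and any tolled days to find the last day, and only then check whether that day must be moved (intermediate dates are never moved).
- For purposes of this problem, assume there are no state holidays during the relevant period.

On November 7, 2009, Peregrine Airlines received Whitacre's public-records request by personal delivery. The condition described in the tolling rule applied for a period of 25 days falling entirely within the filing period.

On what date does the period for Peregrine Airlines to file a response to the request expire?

February 1, 2010

2 months after November 7, 2009 is January 7, 2010.
Service was not by mail, so no mail extension applies.
Tolling adds 25 days: January 7, 2010 + 25 days = February 1, 2010.
February 1, 2010 is a Monday and not a state holiday, so no extension applies.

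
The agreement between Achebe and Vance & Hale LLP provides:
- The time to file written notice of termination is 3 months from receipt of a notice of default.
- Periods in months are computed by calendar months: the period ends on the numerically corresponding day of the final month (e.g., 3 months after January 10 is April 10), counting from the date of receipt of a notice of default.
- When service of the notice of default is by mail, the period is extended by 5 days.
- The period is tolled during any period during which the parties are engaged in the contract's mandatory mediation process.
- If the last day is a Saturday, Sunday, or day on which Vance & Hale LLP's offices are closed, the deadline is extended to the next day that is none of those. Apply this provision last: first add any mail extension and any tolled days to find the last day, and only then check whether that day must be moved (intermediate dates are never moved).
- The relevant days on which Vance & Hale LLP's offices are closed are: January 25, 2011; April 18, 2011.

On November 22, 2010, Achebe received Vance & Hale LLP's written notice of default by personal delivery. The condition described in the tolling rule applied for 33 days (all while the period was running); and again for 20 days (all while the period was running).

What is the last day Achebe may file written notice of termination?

April 19, 2011

3 months after November 22, 2010 is February 22, 2011.
Service was not by mail, so no mail extension applies.
Tolling adds 33 days: February 22, 2011 + 33 days = March 27, 2011.
Tolling adds 20 days: March 27, 2011 + 20 days = April 16, 2011.
April 16, 2011 is Saturday; April 17, 2011 is Sunday; April 18, 2011 is a listed holiday. The next qualifying day is April 19, 2011.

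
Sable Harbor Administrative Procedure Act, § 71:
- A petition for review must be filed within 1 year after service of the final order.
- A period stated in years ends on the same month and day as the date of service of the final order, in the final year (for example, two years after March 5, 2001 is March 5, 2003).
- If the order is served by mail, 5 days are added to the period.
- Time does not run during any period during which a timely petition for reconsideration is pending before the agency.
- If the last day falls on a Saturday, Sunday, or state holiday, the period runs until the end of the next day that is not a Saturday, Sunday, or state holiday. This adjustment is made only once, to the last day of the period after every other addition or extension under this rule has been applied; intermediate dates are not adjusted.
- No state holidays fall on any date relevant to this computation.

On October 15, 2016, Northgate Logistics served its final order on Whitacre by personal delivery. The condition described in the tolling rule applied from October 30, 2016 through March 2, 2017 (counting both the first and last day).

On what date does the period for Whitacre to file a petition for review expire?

February 16, 2018

1 year after October 15, 2016 is October 15, 2017.
Service was not by mail, so no mail extension applies.
From October 30, 2016 through March 2, 2017 inclusive is 124 days; tolling adds 124 days: October 15, 2017 + 124 days = February 16, 2018.
February 16, 2018 is a Friday and not a state holiday, so no extension applies.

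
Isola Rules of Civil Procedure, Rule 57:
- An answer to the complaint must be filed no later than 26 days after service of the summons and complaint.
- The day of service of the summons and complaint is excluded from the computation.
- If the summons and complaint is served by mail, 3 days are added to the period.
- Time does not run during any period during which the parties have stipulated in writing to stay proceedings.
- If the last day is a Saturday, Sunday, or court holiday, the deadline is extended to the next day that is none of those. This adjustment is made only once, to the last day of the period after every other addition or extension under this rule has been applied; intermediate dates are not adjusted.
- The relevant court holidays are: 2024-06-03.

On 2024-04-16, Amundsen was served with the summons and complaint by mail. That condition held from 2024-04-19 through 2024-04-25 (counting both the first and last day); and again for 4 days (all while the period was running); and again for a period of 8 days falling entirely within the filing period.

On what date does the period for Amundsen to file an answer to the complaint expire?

June 4, 2024

26 days after 2024-04-16 is May 12, 2024.
Service was by mail, adding 3 days: May 12, 2024 + 3 days = May 15, 2024.
From April 19, 2024 through April 25, 2024 inclusive is 7 days; tolling adds 7 days: May 15, 2024 + 7 days = May 22, 2024.
Tolling adds 4 days: May 22, 2024 + 4 days = May 26, 2024.
Tolling adds 8 days: May 26, 2024 + 8 days = June 3, 2024.
June 3, 2024 is a listed holiday. The next qualifying day is June 4, 2024.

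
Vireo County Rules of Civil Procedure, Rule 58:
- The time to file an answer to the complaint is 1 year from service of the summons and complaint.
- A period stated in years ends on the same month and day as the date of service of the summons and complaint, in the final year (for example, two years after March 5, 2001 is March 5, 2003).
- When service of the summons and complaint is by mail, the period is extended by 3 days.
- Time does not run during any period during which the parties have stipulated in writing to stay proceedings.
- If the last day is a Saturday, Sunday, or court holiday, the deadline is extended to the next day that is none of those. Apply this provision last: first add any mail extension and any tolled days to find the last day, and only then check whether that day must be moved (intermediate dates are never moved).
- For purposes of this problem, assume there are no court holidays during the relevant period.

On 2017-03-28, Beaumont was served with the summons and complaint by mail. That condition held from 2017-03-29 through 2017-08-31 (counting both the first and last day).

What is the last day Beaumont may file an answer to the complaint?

September 3, 2018

1 year after 2017-03-28 is March 28, 2018.
Service was by mail, adding 3 days: March 28, 2018 + 3 days = March 31, 2018.
From March 29, 2017 through August 31, 2017 inclusive is 156 days; tolling adds 156 days: March 31, 2018 + 156 days = September 3, 2018.
September 3, 2018 is a Monday and not a court holiday, so no extension applies.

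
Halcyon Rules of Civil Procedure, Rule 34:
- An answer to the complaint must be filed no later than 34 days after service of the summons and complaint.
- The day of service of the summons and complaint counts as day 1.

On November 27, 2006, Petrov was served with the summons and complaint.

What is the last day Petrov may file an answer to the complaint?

Counting November 27, 2006 as day 1, day 34 is December 30, 2006.

December 30, 2006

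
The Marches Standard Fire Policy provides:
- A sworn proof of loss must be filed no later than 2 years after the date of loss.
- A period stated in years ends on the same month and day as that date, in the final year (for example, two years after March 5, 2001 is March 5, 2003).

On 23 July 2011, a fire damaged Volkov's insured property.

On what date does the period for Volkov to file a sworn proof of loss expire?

2 years after 23 July 2011 is July 23, 2013.

July 23, 2013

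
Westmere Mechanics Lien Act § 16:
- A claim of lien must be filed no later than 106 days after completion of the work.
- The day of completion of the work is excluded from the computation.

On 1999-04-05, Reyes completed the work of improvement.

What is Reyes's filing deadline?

106 days after 1999-04-05 is July 20, 1999.

July 20, 1999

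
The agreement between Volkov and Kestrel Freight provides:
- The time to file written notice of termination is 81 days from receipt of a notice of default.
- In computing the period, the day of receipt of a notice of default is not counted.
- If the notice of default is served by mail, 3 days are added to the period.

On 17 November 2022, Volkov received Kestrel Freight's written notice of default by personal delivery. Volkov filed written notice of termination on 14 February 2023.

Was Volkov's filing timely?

No

81 days after 17 November 2022 is February 6, 2023.
Service was not by mail, so no mail extension applies.
The deadline is February 6, 2023; the filing on February 14, 2023 is after that date.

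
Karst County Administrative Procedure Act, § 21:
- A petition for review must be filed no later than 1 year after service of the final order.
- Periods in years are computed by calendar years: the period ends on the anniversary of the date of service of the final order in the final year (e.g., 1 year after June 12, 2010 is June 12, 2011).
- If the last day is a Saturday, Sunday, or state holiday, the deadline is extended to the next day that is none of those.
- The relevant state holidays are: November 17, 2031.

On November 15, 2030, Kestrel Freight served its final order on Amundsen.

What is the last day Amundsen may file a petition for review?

1 year after November 15, 2030 is November 15, 2031.
November 15, 2031 is Saturday; November 16, 2031 is Sunday; November 17, 2031 is a listed holiday. The next qualifying day is November 18, 2031.

November 18, 2031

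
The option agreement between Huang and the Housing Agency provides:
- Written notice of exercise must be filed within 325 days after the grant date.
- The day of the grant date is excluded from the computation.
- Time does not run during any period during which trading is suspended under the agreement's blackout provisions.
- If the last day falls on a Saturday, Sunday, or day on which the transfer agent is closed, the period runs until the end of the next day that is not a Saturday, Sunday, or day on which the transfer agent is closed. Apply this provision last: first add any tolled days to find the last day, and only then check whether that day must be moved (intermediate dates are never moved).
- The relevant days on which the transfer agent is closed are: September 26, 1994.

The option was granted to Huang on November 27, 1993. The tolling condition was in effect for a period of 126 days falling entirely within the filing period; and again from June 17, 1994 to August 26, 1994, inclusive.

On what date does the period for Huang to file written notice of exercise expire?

May 3, 1995

325 days after November 27, 1993 is October 18, 1994.
Tolling adds 126 days: October 18, 1994 + 126 days = February 21, 1995.
From June 17, 1994 through August 26, 1994 inclusive is 71 days; tolling adds 71 days: February 21, 1995 + 71 days = May 3, 1995.
May 3, 1995 is a Wednesday and not a day on which the transfer agent is closed, so no extension applies.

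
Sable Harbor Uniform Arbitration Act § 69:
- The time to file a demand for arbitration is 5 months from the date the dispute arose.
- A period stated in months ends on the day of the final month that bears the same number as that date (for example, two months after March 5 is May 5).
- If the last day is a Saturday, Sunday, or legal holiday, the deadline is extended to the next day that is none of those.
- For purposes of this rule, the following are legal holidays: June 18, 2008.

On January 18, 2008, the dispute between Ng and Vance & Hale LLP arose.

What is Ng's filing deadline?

June 19, 2008

5 months after January 18, 2008 is June 18, 2008.
June 18, 2008 is a listed holiday. The next qualifying day is June 19, 2008.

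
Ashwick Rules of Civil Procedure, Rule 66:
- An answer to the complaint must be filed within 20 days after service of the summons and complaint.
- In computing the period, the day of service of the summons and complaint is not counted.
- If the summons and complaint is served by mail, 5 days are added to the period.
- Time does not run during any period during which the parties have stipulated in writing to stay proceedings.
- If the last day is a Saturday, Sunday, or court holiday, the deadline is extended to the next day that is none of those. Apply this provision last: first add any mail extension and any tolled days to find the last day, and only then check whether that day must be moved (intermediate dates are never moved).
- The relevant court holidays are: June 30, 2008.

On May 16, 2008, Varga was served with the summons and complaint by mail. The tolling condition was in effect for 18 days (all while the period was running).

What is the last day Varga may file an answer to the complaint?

July 1, 2008

20 days after May 16, 2008 is June 5, 2008.
Service was by mail, adding 5 days: June 5, 2008 + 5 days = June 10, 2008.
Tolling adds 18 days: June 10, 2008 + 18 days = June 28, 2008.
June 28, 2008 is Saturday; June 29, 2008 is Sunday; June 30, 2008 is a listed holiday. The next qualifying day is July 1, 2008.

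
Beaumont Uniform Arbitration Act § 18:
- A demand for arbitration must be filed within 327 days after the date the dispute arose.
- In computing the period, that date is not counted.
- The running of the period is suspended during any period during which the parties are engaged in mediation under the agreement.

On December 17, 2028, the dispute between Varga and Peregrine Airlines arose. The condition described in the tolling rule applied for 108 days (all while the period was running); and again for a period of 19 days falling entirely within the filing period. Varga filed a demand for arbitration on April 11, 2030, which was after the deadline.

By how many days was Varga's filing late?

26 days

327 days after December 17, 2028 is November 9, 2029.
Tolling adds 108 days: November 9, 2029 + 108 days = February 25, 2030.
Tolling adds 19 days: February 25, 2030 + 19 days = March 16, 2030.
The deadline is March 16, 2030; from March 16, 2030 to April 11, 2030 is 26 days.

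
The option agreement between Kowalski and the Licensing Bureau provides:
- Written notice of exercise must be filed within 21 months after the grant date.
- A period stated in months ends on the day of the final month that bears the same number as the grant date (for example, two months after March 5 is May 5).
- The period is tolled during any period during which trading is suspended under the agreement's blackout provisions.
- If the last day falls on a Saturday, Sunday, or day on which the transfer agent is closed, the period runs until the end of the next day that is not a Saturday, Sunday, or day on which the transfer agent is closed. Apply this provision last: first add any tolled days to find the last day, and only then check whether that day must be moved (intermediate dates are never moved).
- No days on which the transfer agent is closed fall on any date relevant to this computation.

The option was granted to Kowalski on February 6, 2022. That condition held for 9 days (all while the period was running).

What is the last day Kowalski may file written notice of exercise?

21 months after February 6, 2022 is November 6, 2023.
Tolling adds 9 days: November 6, 2023 + 9 days = November 15, 2023.
November 15, 2023 is a Wednesday and not a day on which the transfer agent is closed, so no extension applies.

November 15, 2023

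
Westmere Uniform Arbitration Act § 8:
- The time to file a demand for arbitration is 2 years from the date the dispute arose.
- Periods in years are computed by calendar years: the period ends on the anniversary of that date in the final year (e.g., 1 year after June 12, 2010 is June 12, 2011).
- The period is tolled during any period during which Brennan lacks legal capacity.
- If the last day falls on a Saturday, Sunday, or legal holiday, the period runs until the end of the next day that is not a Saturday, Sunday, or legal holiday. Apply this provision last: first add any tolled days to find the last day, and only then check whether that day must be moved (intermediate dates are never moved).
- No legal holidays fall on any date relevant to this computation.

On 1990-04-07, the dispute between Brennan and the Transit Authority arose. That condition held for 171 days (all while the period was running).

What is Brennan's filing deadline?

September 25, 1992

2 years after 1990-04-07 is April 7, 1992.
Tolling adds 171 days: April 7, 1992 + 171 days = September 25, 1992.
September 25, 1992 is a Friday and not a legal holiday, so no extension applies.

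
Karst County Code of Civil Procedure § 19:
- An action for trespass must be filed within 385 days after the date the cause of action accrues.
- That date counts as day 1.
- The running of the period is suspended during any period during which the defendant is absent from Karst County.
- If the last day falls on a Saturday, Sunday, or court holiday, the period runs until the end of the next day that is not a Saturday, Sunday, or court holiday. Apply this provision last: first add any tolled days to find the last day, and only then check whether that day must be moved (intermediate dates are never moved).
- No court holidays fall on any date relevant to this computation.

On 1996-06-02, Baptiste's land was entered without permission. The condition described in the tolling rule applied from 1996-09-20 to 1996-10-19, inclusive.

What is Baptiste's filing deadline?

Counting 1996-06-02 as day 1, day 385 is June 21, 1997.
From September 20, 1996 through October 19, 1996 inclusive is 30 days; tolling adds 30 days: June 21, 1997 + 30 days = July 21, 1997.
July 21, 1997 is a Monday and not a court holiday, so no extension applies.

July 21, 1997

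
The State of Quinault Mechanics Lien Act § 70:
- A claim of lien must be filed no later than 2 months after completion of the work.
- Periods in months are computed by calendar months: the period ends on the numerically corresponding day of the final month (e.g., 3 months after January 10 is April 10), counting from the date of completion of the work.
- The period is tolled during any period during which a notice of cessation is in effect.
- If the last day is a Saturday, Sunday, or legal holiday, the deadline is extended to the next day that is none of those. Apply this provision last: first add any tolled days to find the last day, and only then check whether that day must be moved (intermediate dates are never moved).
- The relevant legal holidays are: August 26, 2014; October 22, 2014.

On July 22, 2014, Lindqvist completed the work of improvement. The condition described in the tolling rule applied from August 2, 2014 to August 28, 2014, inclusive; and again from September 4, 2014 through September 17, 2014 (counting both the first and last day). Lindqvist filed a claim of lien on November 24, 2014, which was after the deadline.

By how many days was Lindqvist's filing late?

21 days

2 months after July 22, 2014 is September 22, 2014.
From August 2, 2014 through August 28, 2014 inclusive is 27 days; tolling adds 27 days: September 22, 2014 + 27 days = October 19, 2014.
From September 4, 2014 through September 17, 2014 inclusive is 14 days; tolling adds 14 days: October 19, 2014 + 14 days = November 2, 2014.
November 2, 2014 is Sunday. The next qualifying day is November 3, 2014.
The deadline is November 3, 2014; from November 3, 2014 to November 24, 2014 is 21 days.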